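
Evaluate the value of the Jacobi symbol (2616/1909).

1

(2616/1909)
  = (707/1909)    [2616 ≡ 707 mod 1909]
  = (1909/707)    [QR: 1909 ≡ 1 mod 4, sign kept]
  = (495/707)    [1909 ≡ 495 mod 707]
  = -(707/495)    [QR: both ≡ 3 mod 4, sign flips]
  = -(212/495)    [707 ≡ 212 mod 495]
  = -(53/495)    [495 ≡ 7 mod 8 ⇒ (2/495)^2 = +1]
  = -(495/53)    [QR: 53 ≡ 1 mod 4, sign kept]
  = -(18/53)    [495 ≡ 18 mod 53]
  = (9/53)    [53 ≡ 5 mod 8 ⇒ (2/53) = -1]
  = (53/9)    [QR: 9 ≡ 1 mod 4, sign kept]
  = (8/9)    [53 ≡ 8 mod 9]
  = (1/9)    [9 ≡ 1 mod 8 ⇒ (2/9)^3 = +1]
  = 1    [(1/9) = 1]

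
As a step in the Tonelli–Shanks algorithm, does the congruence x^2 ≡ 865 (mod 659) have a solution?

Reduce the numerator: 865 ≡ 206 (mod 659), so (865|659) = (206|659).
Factor out 2: 206 = 2·103. Since 659 ≡ 3 (mod 8), (2|659) = -1. Now have -(103|659).
Both 103 ≡ 3 and 659 ≡ 3 (mod 4), so reciprocity gives (103|659) = -(659|103). Reduce: 659 ≡ 41 (mod 103). Now have (41|103).
41 ≡ 1 (mod 4), so quadratic reciprocity gives (41|103) = (103|41). Reduce: 103 ≡ 21 (mod 41). Now have (21|41).
21 ≡ 1 (mod 4), so quadratic reciprocity gives (21|41) = (41|21). Reduce: 41 ≡ 20 (mod 21). Now have (20|21).
Factor out 2: 20 = 2^2·5. Since 21 ≡ 5 (mod 8), (2|21) = -1, and (2|21)^2 = +1. Now have (5|21).
5 ≡ 1 (mod 4), so quadratic reciprocity gives (5|21) = (21|5). Reduce: 21 ≡ 1 (mod 5). Now have (1|5).
(1|5) = 1. Collecting the sign factors: 1.
The Legendre symbol is 1, so x^2 ≡ 865 (mod 659) has solution.

yes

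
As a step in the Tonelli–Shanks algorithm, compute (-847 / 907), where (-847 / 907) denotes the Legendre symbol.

(-847 / 907)
  = (60 / 907)    [-847 ≡ 60 mod 907]
  = (15 / 907)    [907 ≡ 3 mod 8 ⇒ (2 / 907)^2 = +1]
  = -(907 / 15)    [QR: both ≡ 3 mod 4, sign flips]
  = -(7 / 15)    [907 ≡ 7 mod 15]
  = (15 / 7)    [QR: both ≡ 3 mod 4, sign flips]
  = (1 / 7)    [15 ≡ 1 mod 7]
  = 1    [(1 / 7) = 1]

1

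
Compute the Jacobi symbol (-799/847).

Reduce the numerator: -799 ≡ 48 (mod 847), so (-799/847) = (48/847).
Factor out 2: 48 = 2^4·3. Since 847 ≡ 7 (mod 8), (2/847) = +1, and (2/847)^4 = +1. Now have (3/847).
Both 3 ≡ 3 and 847 ≡ 3 (mod 4), so reciprocity gives (3/847) = -(847/3). Reduce: 847 ≡ 1 (mod 3). Now have -(1/3).
(1/3) = 1. Collecting the sign factors: -1.

-1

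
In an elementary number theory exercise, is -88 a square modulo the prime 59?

no

(-88/59)
  = (30/59)    [-88 ≡ 30 mod 59]
  = -(15/59)    [59 ≡ 3 mod 8 ⇒ (2/59) = -1]
  = (59/15)    [QR: both ≡ 3 mod 4, sign flips]
  = (14/15)    [59 ≡ 14 mod 15]
  = (7/15)    [15 ≡ 7 mod 8 ⇒ (2/15) = +1]
  = -(15/7)    [QR: both ≡ 3 mod 4, sign flips]
  = -(1/7)    [15 ≡ 1 mod 7]
  = -1    [(1/7) = 1]
(-88/59) = -1, and 59 is prime, so -88 is not a quadratic residue mod 59.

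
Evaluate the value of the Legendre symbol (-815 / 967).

Reduce the numerator: -815 ≡ 152 (mod 967), so (-815 / 967) = (152 / 967).
Factor out 2: 152 = 2^3·19. Since 967 ≡ 7 (mod 8), (2 / 967) = +1, and (2 / 967)^3 = +1. Now have (19 / 967).
Both 19 ≡ 3 and 967 ≡ 3 (mod 4), so reciprocity gives (19 / 967) = -(967 / 19). Reduce: 967 ≡ 17 (mod 19). Now have -(17 / 19).
17 ≡ 1 (mod 4), so quadratic reciprocity gives (17 / 19) = (19 / 17). Reduce: 19 ≡ 2 (mod 17). Now have -(2 / 17).
Factor out 2: 2 = 2. Since 17 ≡ 1 (mod 8), (2 / 17) = +1. Now have -(1 / 17).
(1 / 17) = 1. Collecting the sign factors: -1.

-1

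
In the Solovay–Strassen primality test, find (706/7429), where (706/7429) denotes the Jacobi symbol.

Factor out 2: 706 = 2·353. Since 7429 ≡ 5 (mod 8), (2/7429) = -1. Now have -(353/7429).
353 ≡ 1 (mod 4), so quadratic reciprocity gives (353/7429) = (7429/353). Reduce: 7429 ≡ 16 (mod 353). Now have -(16/353).
Factor out 2: 16 = 2^4. Since 353 ≡ 1 (mod 8), (2/353) = +1, and (2/353)^4 = +1. Now have -(1/353).
(1/353) = 1. Collecting the sign factors: -1.

-1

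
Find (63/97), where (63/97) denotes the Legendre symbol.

-1

97 ≡ 1 (mod 4), so quadratic reciprocity gives (63/97) = (97/63). Reduce: 97 ≡ 34 (mod 63). Now have (34/63).
Factor out 2: 34 = 2·17. Since 63 ≡ 7 (mod 8), (2/63) = +1. Now have (17/63).
17 ≡ 1 (mod 4), so quadratic reciprocity gives (17/63) = (63/17). Reduce: 63 ≡ 12 (mod 17). Now have (12/17).
Factor out 2: 12 = 2^2·3. Since 17 ≡ 1 (mod 8), (2/17) = +1, and (2/17)^2 = +1. Now have (3/17).
17 ≡ 1 (mod 4), so quadratic reciprocity gives (3/17) = (17/3). Reduce: 17 ≡ 2 (mod 3). Now have (2/3).
Factor out 2: 2 = 2. Since 3 ≡ 3 (mod 8), (2/3) = -1. Now have -(1/3).
(1/3) = 1. Collecting the sign factors: -1.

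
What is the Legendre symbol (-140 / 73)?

1

(-140 / 73)
  = (6 / 73)    [-140 ≡ 6 mod 73]
  = (3 / 73)    [73 ≡ 1 mod 8 ⇒ (2 / 73) = +1]
  = (73 / 3)    [QR: 73 ≡ 1 mod 4, sign kept]
  = (1 / 3)    [73 ≡ 1 mod 3]
  = 1    [(1 / 3) = 1]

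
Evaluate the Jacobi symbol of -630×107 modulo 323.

By multiplicativity, (-630·107/323) = (-630/323)·(107/323).
First factor (-630/323):
(-630/323)
  = -(630/323)    [323 ≡ 3 mod 4 ⇒ (-1/323) = -1]
  = -(307/323)    [630 ≡ 307 mod 323]
  = (323/307)    [QR: both ≡ 3 mod 4, sign flips]
  = (16/307)    [323 ≡ 16 mod 307]
  = (1/307)    [307 ≡ 3 mod 8 ⇒ (2/307)^4 = +1]
  = 1    [(1/307) = 1]
Second factor (107/323):
(107/323)
  = -(323/107)    [QR: both ≡ 3 mod 4, sign flips]
  = -(2/107)    [323 ≡ 2 mod 107]
  = (1/107)    [107 ≡ 3 mod 8 ⇒ (2/107) = -1]
  = 1    [(1/107) = 1]
Product: (1)·(1) = 1.

1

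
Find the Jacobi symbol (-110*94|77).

By multiplicativity, (-110·94|77) = (-110|77)·(94|77).
First factor (-110|77):
(-110|77)
  = (110|77)    [77 ≡ 1 mod 4 ⇒ (-1|77) = +1]
  = (33|77)    [110 ≡ 33 mod 77]
  = (77|33)    [QR: 33 ≡ 1 mod 4, sign kept]
  = (11|33)    [77 ≡ 11 mod 33]
  = (33|11)    [QR: 33 ≡ 1 mod 4, sign kept]
  = (0|11)    [33 ≡ 0 mod 11]
  = 0    [numerator 0, gcd > 1]
Second factor (94|77):
(94|77)
  = (17|77)    [94 ≡ 17 mod 77]
  = (77|17)    [QR: 17 ≡ 1 mod 4, sign kept]
  = (9|17)    [77 ≡ 9 mod 17]
  = (17|9)    [QR: 9 ≡ 1 mod 4, sign kept]
  = (8|9)    [17 ≡ 8 mod 9]
  = (1|9)    [9 ≡ 1 mod 8 ⇒ (2|9)^3 = +1]
  = 1    [(1|9) = 1]
Product: (0)·(1) = 0.

0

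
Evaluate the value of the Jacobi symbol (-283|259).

-1

(-283|259)
  = (235|259)    [-283 ≡ 235 mod 259]
  = -(259|235)    [QR: both ≡ 3 mod 4, sign flips]
  = -(24|235)    [259 ≡ 24 mod 235]
  = (3|235)    [235 ≡ 3 mod 8 ⇒ (2|235)^3 = -1]
  = -(235|3)    [QR: both ≡ 3 mod 4, sign flips]
  = -(1|3)    [235 ≡ 1 mod 3]
  = -1    [(1|3) = 1]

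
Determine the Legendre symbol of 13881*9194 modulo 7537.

By multiplicativity, (13881·9194|7537) = (13881|7537)·(9194|7537).
First factor (13881|7537):
(13881|7537)
  = (6344|7537)    [13881 ≡ 6344 mod 7537]
  = (793|7537)    [7537 ≡ 1 mod 8 ⇒ (2|7537)^3 = +1]
  = (7537|793)    [QR: 793 ≡ 1 mod 4, sign kept]
  = (400|793)    [7537 ≡ 400 mod 793]
  = (25|793)    [793 ≡ 1 mod 8 ⇒ (2|793)^4 = +1]
  = (793|25)    [QR: 25 ≡ 1 mod 4, sign kept]
  = (18|25)    [793 ≡ 18 mod 25]
  = (9|25)    [25 ≡ 1 mod 8 ⇒ (2|25) = +1]
  = (25|9)    [QR: 9 ≡ 1 mod 4, sign kept]
  = (7|9)    [25 ≡ 7 mod 9]
  = (9|7)    [QR: 9 ≡ 1 mod 4, sign kept]
  = (2|7)    [9 ≡ 2 mod 7]
  = (1|7)    [7 ≡ 7 mod 8 ⇒ (2|7) = +1]
  = 1    [(1|7) = 1]
Second factor (9194|7537):
(9194|7537)
  = (1657|7537)    [9194 ≡ 1657 mod 7537]
  = (7537|1657)    [QR: 1657 ≡ 1 mod 4, sign kept]
  = (909|1657)    [7537 ≡ 909 mod 1657]
  = (1657|909)    [QR: 909 ≡ 1 mod 4, sign kept]
  = (748|909)    [1657 ≡ 748 mod 909]
  = (187|909)    [909 ≡ 5 mod 8 ⇒ (2|909)^2 = +1]
  = (909|187)    [QR: 909 ≡ 1 mod 4, sign kept]
  = (161|187)    [909 ≡ 161 mod 187]
  = (187|161)    [QR: 161 ≡ 1 mod 4, sign kept]
  = (26|161)    [187 ≡ 26 mod 161]
  = (13|161)    [161 ≡ 1 mod 8 ⇒ (2|161) = +1]
  = (161|13)    [QR: 13 ≡ 1 mod 4, sign kept]
  = (5|13)    [161 ≡ 5 mod 13]
  = (13|5)    [QR: 5 ≡ 1 mod 4, sign kept]
  = (3|5)    [13 ≡ 3 mod 5]
  = (5|3)    [QR: 5 ≡ 1 mod 4, sign kept]
  = (2|3)    [5 ≡ 2 mod 3]
  = -(1|3)    [3 ≡ 3 mod 8 ⇒ (2|3) = -1]
  = -1    [(1|3) = 1]
Product: (1)·(-1) = -1.

-1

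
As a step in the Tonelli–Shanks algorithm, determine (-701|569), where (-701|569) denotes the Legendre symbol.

1

Reduce the numerator: -701 ≡ 437 (mod 569), so (-701|569) = (437|569).
437 ≡ 1 (mod 4), so quadratic reciprocity gives (437|569) = (569|437). Reduce: 569 ≡ 132 (mod 437). Now have (132|437).
Factor out 2: 132 = 2^2·33. Since 437 ≡ 5 (mod 8), (2|437) = -1, and (2|437)^2 = +1. Now have (33|437).
33 ≡ 1 (mod 4), so quadratic reciprocity gives (33|437) = (437|33). Reduce: 437 ≡ 8 (mod 33). Now have (8|33).
Factor out 2: 8 = 2^3. Since 33 ≡ 1 (mod 8), (2|33) = +1, and (2|33)^3 = +1. Now have (1|33).
(1|33) = 1. Collecting the sign factors: 1.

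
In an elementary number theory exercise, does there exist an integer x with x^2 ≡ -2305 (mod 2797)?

yes

(-2305/2797)
  = (492/2797)    [-2305 ≡ 492 mod 2797]
  = (123/2797)    [2797 ≡ 5 mod 8 ⇒ (2/2797)^2 = +1]
  = (2797/123)    [QR: 2797 ≡ 1 mod 4, sign kept]
  = (91/123)    [2797 ≡ 91 mod 123]
  = -(123/91)    [QR: both ≡ 3 mod 4, sign flips]
  = -(32/91)    [123 ≡ 32 mod 91]
  = (1/91)    [91 ≡ 3 mod 8 ⇒ (2/91)^5 = -1]
  = 1    [(1/91) = 1]
(-2305/2797) = 1, and 2797 is prime, so -2305 is a quadratic residue mod 2797.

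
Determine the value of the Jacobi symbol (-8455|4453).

Reduce the numerator: -8455 ≡ 451 (mod 4453), so (-8455|4453) = (451|4453).
4453 ≡ 1 (mod 4), so quadratic reciprocity gives (451|4453) = (4453|451). Reduce: 4453 ≡ 394 (mod 451). Now have (394|451).
Factor out 2: 394 = 2·197. Since 451 ≡ 3 (mod 8), (2|451) = -1. Now have -(197|451).
197 ≡ 1 (mod 4), so quadratic reciprocity gives (197|451) = (451|197). Reduce: 451 ≡ 57 (mod 197). Now have -(57|197).
57 ≡ 1 (mod 4), so quadratic reciprocity gives (57|197) = (197|57). Reduce: 197 ≡ 26 (mod 57). Now have -(26|57).
Factor out 2: 26 = 2·13. Since 57 ≡ 1 (mod 8), (2|57) = +1. Now have -(13|57).
13 ≡ 1 (mod 4), so quadratic reciprocity gives (13|57) = (57|13). Reduce: 57 ≡ 5 (mod 13). Now have -(5|13).
5 ≡ 1 (mod 4), so quadratic reciprocity gives (5|13) = (13|5). Reduce: 13 ≡ 3 (mod 5). Now have -(3|5).
5 ≡ 1 (mod 4), so quadratic reciprocity gives (3|5) = (5|3). Reduce: 5 ≡ 2 (mod 3). Now have -(2|3).
Factor out 2: 2 = 2. Since 3 ≡ 3 (mod 8), (2|3) = -1. Now have (1|3).
(1|3) = 1. Collecting the sign factors: 1.

1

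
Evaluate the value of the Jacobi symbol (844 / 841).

1

(844 / 841)
  = (3 / 841)    [844 ≡ 3 mod 841]
  = (841 / 3)    [QR: 841 ≡ 1 mod 4, sign kept]
  = (1 / 3)    [841 ≡ 1 mod 3]
  = 1    [(1 / 3) = 1]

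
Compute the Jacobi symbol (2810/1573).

(2810/1573)
  = (1237/1573)    [2810 ≡ 1237 mod 1573]
  = (1573/1237)    [QR: 1237 ≡ 1 mod 4, sign kept]
  = (336/1237)    [1573 ≡ 336 mod 1237]
  = (21/1237)    [1237 ≡ 5 mod 8 ⇒ (2/1237)^4 = +1]
  = (1237/21)    [QR: 21 ≡ 1 mod 4, sign kept]
  = (19/21)    [1237 ≡ 19 mod 21]
  = (21/19)    [QR: 21 ≡ 1 mod 4, sign kept]
  = (2/19)    [21 ≡ 2 mod 19]
  = -(1/19)    [19 ≡ 3 mod 8 ⇒ (2/19) = -1]
  = -1    [(1/19) = 1]

-1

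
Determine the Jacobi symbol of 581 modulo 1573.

1

581 ≡ 1 (mod 4), so quadratic reciprocity gives (581/1573) = (1573/581). Reduce: 1573 ≡ 411 (mod 581). Now have (411/581).
581 ≡ 1 (mod 4), so quadratic reciprocity gives (411/581) = (581/411). Reduce: 581 ≡ 170 (mod 411). Now have (170/411).
Factor out 2: 170 = 2·85. Since 411 ≡ 3 (mod 8), (2/411) = -1. Now have -(85/411).
85 ≡ 1 (mod 4), so quadratic reciprocity gives (85/411) = (411/85). Reduce: 411 ≡ 71 (mod 85). Now have -(71/85).
85 ≡ 1 (mod 4), so quadratic reciprocity gives (71/85) = (85/71). Reduce: 85 ≡ 14 (mod 71). Now have -(14/71).
Factor out 2: 14 = 2·7. Since 71 ≡ 7 (mod 8), (2/71) = +1. Now have -(7/71).
Both 7 ≡ 3 and 71 ≡ 3 (mod 4), so reciprocity gives (7/71) = -(71/7). Reduce: 71 ≡ 1 (mod 7). Now have (1/7).
(1/7) = 1. Collecting the sign factors: 1.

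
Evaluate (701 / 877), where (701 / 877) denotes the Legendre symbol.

701 ≡ 1 (mod 4), so quadratic reciprocity gives (701 / 877) = (877 / 701). Reduce: 877 ≡ 176 (mod 701). Now have (176 / 701).
Factor out 2: 176 = 2^4·11. Since 701 ≡ 5 (mod 8), (2 / 701) = -1, and (2 / 701)^4 = +1. Now have (11 / 701).
701 ≡ 1 (mod 4), so quadratic reciprocity gives (11 / 701) = (701 / 11). Reduce: 701 ≡ 8 (mod 11). Now have (8 / 11).
Factor out 2: 8 = 2^3. Since 11 ≡ 3 (mod 8), (2 / 11) = -1, and (2 / 11)^3 = -1. Now have -(1 / 11).
(1 / 11) = 1. Collecting the sign factors: -1.

-1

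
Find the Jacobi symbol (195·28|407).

1

By multiplicativity, (195·28|407) = (195|407)·(28|407).
First factor (195|407):
(195|407)
  = -(407|195)    [QR: both ≡ 3 mod 4, sign flips]
  = -(17|195)    [407 ≡ 17 mod 195]
  = -(195|17)    [QR: 17 ≡ 1 mod 4, sign kept]
  = -(8|17)    [195 ≡ 8 mod 17]
  = -(1|17)    [17 ≡ 1 mod 8 ⇒ (2|17)^3 = +1]
  = -1    [(1|17) = 1]
Second factor (28|407):
(28|407)
  = (7|407)    [407 ≡ 7 mod 8 ⇒ (2|407)^2 = +1]
  = -(407|7)    [QR: both ≡ 3 mod 4, sign flips]
  = -(1|7)    [407 ≡ 1 mod 7]
  = -1    [(1|7) = 1]
Product: (-1)·(-1) = 1.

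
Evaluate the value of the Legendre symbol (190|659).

-1

Factor out 2: 190 = 2·95. Since 659 ≡ 3 (mod 8), (2|659) = -1. Now have -(95|659).
Both 95 ≡ 3 and 659 ≡ 3 (mod 4), so reciprocity gives (95|659) = -(659|95). Reduce: 659 ≡ 89 (mod 95). Now have (89|95).
89 ≡ 1 (mod 4), so quadratic reciprocity gives (89|95) = (95|89). Reduce: 95 ≡ 6 (mod 89). Now have (6|89).
Factor out 2: 6 = 2·3. Since 89 ≡ 1 (mod 8), (2|89) = +1. Now have (3|89).
89 ≡ 1 (mod 4), so quadratic reciprocity gives (3|89) = (89|3). Reduce: 89 ≡ 2 (mod 3). Now have (2|3).
Factor out 2: 2 = 2. Since 3 ≡ 3 (mod 8), (2|3) = -1. Now have -(1|3).
(1|3) = 1. Collecting the sign factors: -1.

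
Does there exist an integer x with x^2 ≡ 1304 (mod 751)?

Reduce the numerator: 1304 ≡ 553 (mod 751), so (1304/751) = (553/751).
553 ≡ 1 (mod 4), so quadratic reciprocity gives (553/751) = (751/553). Reduce: 751 ≡ 198 (mod 553). Now have (198/553).
Factor out 2: 198 = 2·99. Since 553 ≡ 1 (mod 8), (2/553) = +1. Now have (99/553).
553 ≡ 1 (mod 4), so quadratic reciprocity gives (99/553) = (553/99). Reduce: 553 ≡ 58 (mod 99). Now have (58/99).
Factor out 2: 58 = 2·29. Since 99 ≡ 3 (mod 8), (2/99) = -1. Now have -(29/99).
29 ≡ 1 (mod 4), so quadratic reciprocity gives (29/99) = (99/29). Reduce: 99 ≡ 12 (mod 29). Now have -(12/29).
Factor out 2: 12 = 2^2·3. Since 29 ≡ 5 (mod 8), (2/29) = -1, and (2/29)^2 = +1. Now have -(3/29).
29 ≡ 1 (mod 4), so quadratic reciprocity gives (3/29) = (29/3). Reduce: 29 ≡ 2 (mod 3). Now have -(2/3).
Factor out 2: 2 = 2. Since 3 ≡ 3 (mod 8), (2/3) = -1. Now have (1/3).
(1/3) = 1. Collecting the sign factors: 1.
(1304/751) = 1, and 751 is prime, so 1304 is a quadratic residue mod 751.

yes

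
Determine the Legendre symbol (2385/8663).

(2385/8663)
  = (8663/2385)    [QR: 2385 ≡ 1 mod 4, sign kept]
  = (1508/2385)    [8663 ≡ 1508 mod 2385]
  = (377/2385)    [2385 ≡ 1 mod 8 ⇒ (2/2385)^2 = +1]
  = (2385/377)    [QR: 377 ≡ 1 mod 4, sign kept]
  = (123/377)    [2385 ≡ 123 mod 377]
  = (377/123)    [QR: 377 ≡ 1 mod 4, sign kept]
  = (8/123)    [377 ≡ 8 mod 123]
  = -(1/123)    [123 ≡ 3 mod 8 ⇒ (2/123)^3 = -1]
  = -1    [(1/123) = 1]

-1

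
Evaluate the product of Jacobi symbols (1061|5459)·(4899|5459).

By multiplicativity, (1061·4899|5459) = (1061|5459)·(4899|5459).
First factor (1061|5459):
1061 ≡ 1 (mod 4), so quadratic reciprocity gives (1061|5459) = (5459|1061). Reduce: 5459 ≡ 154 (mod 1061). Now have (154|1061).
Factor out 2: 154 = 2·77. Since 1061 ≡ 5 (mod 8), (2|1061) = -1. Now have -(77|1061).
77 ≡ 1 (mod 4), so quadratic reciprocity gives (77|1061) = (1061|77). Reduce: 1061 ≡ 60 (mod 77). Now have -(60|77).
Factor out 2: 60 = 2^2·15. Since 77 ≡ 5 (mod 8), (2|77) = -1, and (2|77)^2 = +1. Now have -(15|77).
77 ≡ 1 (mod 4), so quadratic reciprocity gives (15|77) = (77|15). Reduce: 77 ≡ 2 (mod 15). Now have -(2|15).
Factor out 2: 2 = 2. Since 15 ≡ 7 (mod 8), (2|15) = +1. Now have -(1|15).
(1|15) = 1. Collecting the sign factors: -1.
Second factor (4899|5459):
Both 4899 ≡ 3 and 5459 ≡ 3 (mod 4), so reciprocity gives (4899|5459) = -(5459|4899). Reduce: 5459 ≡ 560 (mod 4899). Now have -(560|4899).
Factor out 2: 560 = 2^4·35. Since 4899 ≡ 3 (mod 8), (2|4899) = -1, and (2|4899)^4 = +1. Now have -(35|4899).
Both 35 ≡ 3 and 4899 ≡ 3 (mod 4), so reciprocity gives (35|4899) = -(4899|35). Reduce: 4899 ≡ 34 (mod 35). Now have (34|35).
Factor out 2: 34 = 2·17. Since 35 ≡ 3 (mod 8), (2|35) = -1. Now have -(17|35).
17 ≡ 1 (mod 4), so quadratic reciprocity gives (17|35) = (35|17). Reduce: 35 ≡ 1 (mod 17). Now have -(1|17).
(1|17) = 1. Collecting the sign factors: -1.
Product: (-1)·(-1) = 1.

1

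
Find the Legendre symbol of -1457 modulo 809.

(-1457/809)
  = (161/809)    [-1457 ≡ 161 mod 809]
  = (809/161)    [QR: 161 ≡ 1 mod 4, sign kept]
  = (4/161)    [809 ≡ 4 mod 161]
  = (1/161)    [161 ≡ 1 mod 8 ⇒ (2/161)^2 = +1]
  = 1    [(1/161) = 1]

1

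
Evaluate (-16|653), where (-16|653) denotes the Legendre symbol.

1

(-16|653)
  = (637|653)    [-16 ≡ 637 mod 653]
  = (653|637)    [QR: 637 ≡ 1 mod 4, sign kept]
  = (16|637)    [653 ≡ 16 mod 637]
  = (1|637)    [637 ≡ 5 mod 8 ⇒ (2|637)^4 = +1]
  = 1    [(1|637) = 1]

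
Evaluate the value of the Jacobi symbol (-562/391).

1

Pull out -1: (-562/391) = (-1/391)·(562/391). Since 391 ≡ 3 (mod 4), (-1/391) = -1. Now have -(562/391).
Reduce the numerator: 562 ≡ 171 (mod 391), so (562/391) = (171/391).
Both 171 ≡ 3 and 391 ≡ 3 (mod 4), so reciprocity gives (171/391) = -(391/171). Reduce: 391 ≡ 49 (mod 171). Now have (49/171).
49 ≡ 1 (mod 4), so quadratic reciprocity gives (49/171) = (171/49). Reduce: 171 ≡ 24 (mod 49). Now have (24/49).
Factor out 2: 24 = 2^3·3. Since 49 ≡ 1 (mod 8), (2/49) = +1, and (2/49)^3 = +1. Now have (3/49).
49 ≡ 1 (mod 4), so quadratic reciprocity gives (3/49) = (49/3). Reduce: 49 ≡ 1 (mod 3). Now have (1/3).
(1/3) = 1. Collecting the sign factors: 1.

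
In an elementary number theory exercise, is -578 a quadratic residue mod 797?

(-578|797)
  = (219|797)    [-578 ≡ 219 mod 797]
  = (797|219)    [QR: 797 ≡ 1 mod 4, sign kept]
  = (140|219)    [797 ≡ 140 mod 219]
  = (35|219)    [219 ≡ 3 mod 8 ⇒ (2|219)^2 = +1]
  = -(219|35)    [QR: both ≡ 3 mod 4, sign flips]
  = -(9|35)    [219 ≡ 9 mod 35]
  = -(35|9)    [QR: 9 ≡ 1 mod 4, sign kept]
  = -(8|9)    [35 ≡ 8 mod 9]
  = -(1|9)    [9 ≡ 1 mod 8 ⇒ (2|9)^3 = +1]
  = -1    [(1|9) = 1]
(-578|797) = -1, and 797 is prime, so -578 is not a quadratic residue mod 797.

no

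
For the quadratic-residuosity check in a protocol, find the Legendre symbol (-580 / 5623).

(-580 / 5623)
  = -(580 / 5623)    [5623 ≡ 3 mod 4 ⇒ (-1 / 5623) = -1]
  = -(145 / 5623)    [5623 ≡ 7 mod 8 ⇒ (2 / 5623)^2 = +1]
  = -(5623 / 145)    [QR: 145 ≡ 1 mod 4, sign kept]
  = -(113 / 145)    [5623 ≡ 113 mod 145]
  = -(145 / 113)    [QR: 113 ≡ 1 mod 4, sign kept]
  = -(32 / 113)    [145 ≡ 32 mod 113]
  = -(1 / 113)    [113 ≡ 1 mod 8 ⇒ (2 / 113)^5 = +1]
  = -1    [(1 / 113) = 1]

-1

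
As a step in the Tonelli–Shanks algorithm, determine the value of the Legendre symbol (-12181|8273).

(-12181|8273)
  = (12181|8273)    [8273 ≡ 1 mod 4 ⇒ (-1|8273) = +1]
  = (3908|8273)    [12181 ≡ 3908 mod 8273]
  = (977|8273)    [8273 ≡ 1 mod 8 ⇒ (2|8273)^2 = +1]
  = (8273|977)    [QR: 977 ≡ 1 mod 4, sign kept]
  = (457|977)    [8273 ≡ 457 mod 977]
  = (977|457)    [QR: 457 ≡ 1 mod 4, sign kept]
  = (63|457)    [977 ≡ 63 mod 457]
  = (457|63)    [QR: 457 ≡ 1 mod 4, sign kept]
  = (16|63)    [457 ≡ 16 mod 63]
  = (1|63)    [63 ≡ 7 mod 8 ⇒ (2|63)^4 = +1]
  = 1    [(1|63) = 1]

1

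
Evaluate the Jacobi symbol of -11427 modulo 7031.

Reduce the numerator: -11427 ≡ 2635 (mod 7031), so (-11427/7031) = (2635/7031).
Both 2635 ≡ 3 and 7031 ≡ 3 (mod 4), so reciprocity gives (2635/7031) = -(7031/2635). Reduce: 7031 ≡ 1761 (mod 2635). Now have -(1761/2635).
1761 ≡ 1 (mod 4), so quadratic reciprocity gives (1761/2635) = (2635/1761). Reduce: 2635 ≡ 874 (mod 1761). Now have -(874/1761).
Factor out 2: 874 = 2·437. Since 1761 ≡ 1 (mod 8), (2/1761) = +1. Now have -(437/1761).
437 ≡ 1 (mod 4), so quadratic reciprocity gives (437/1761) = (1761/437). Reduce: 1761 ≡ 13 (mod 437). Now have -(13/437).
13 ≡ 1 (mod 4), so quadratic reciprocity gives (13/437) = (437/13). Reduce: 437 ≡ 8 (mod 13). Now have -(8/13).
Factor out 2: 8 = 2^3. Since 13 ≡ 5 (mod 8), (2/13) = -1, and (2/13)^3 = -1. Now have (1/13).
(1/13) = 1. Collecting the sign factors: 1.

1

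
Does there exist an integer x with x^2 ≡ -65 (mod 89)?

no

(-65|89)
  = (24|89)    [-65 ≡ 24 mod 89]
  = (3|89)    [89 ≡ 1 mod 8 ⇒ (2|89)^3 = +1]
  = (89|3)    [QR: 89 ≡ 1 mod 4, sign kept]
  = (2|3)    [89 ≡ 2 mod 3]
  = -(1|3)    [3 ≡ 3 mod 8 ⇒ (2|3) = -1]
  = -1    [(1|3) = 1]
(-65|89) = -1, and 89 is prime, so -65 is not a quadratic residue mod 89.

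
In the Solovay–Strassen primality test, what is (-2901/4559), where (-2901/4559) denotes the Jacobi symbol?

-1

(-2901/4559)
  = -(2901/4559)    [4559 ≡ 3 mod 4 ⇒ (-1/4559) = -1]
  = -(4559/2901)    [QR: 2901 ≡ 1 mod 4, sign kept]
  = -(1658/2901)    [4559 ≡ 1658 mod 2901]
  = (829/2901)    [2901 ≡ 5 mod 8 ⇒ (2/2901) = -1]
  = (2901/829)    [QR: 829 ≡ 1 mod 4, sign kept]
  = (414/829)    [2901 ≡ 414 mod 829]
  = -(207/829)    [829 ≡ 5 mod 8 ⇒ (2/829) = -1]
  = -(829/207)    [QR: 829 ≡ 1 mod 4, sign kept]
  = -(1/207)    [829 ≡ 1 mod 207]
  = -1    [(1/207) = 1]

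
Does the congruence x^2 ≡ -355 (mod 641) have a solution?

yes

Reduce the numerator: -355 ≡ 286 (mod 641), so (-355/641) = (286/641).
Factor out 2: 286 = 2·143. Since 641 ≡ 1 (mod 8), (2/641) = +1. Now have (143/641).
641 ≡ 1 (mod 4), so quadratic reciprocity gives (143/641) = (641/143). Reduce: 641 ≡ 69 (mod 143). Now have (69/143).
69 ≡ 1 (mod 4), so quadratic reciprocity gives (69/143) = (143/69). Reduce: 143 ≡ 5 (mod 69). Now have (5/69).
5 ≡ 1 (mod 4), so quadratic reciprocity gives (5/69) = (69/5). Reduce: 69 ≡ 4 (mod 5). Now have (4/5).
Factor out 2: 4 = 2^2. Since 5 ≡ 5 (mod 8), (2/5) = -1, and (2/5)^2 = +1. Now have (1/5).
(1/5) = 1. Collecting the sign factors: 1.
The Legendre symbol is 1, so x^2 ≡ -355 (mod 641) has solution.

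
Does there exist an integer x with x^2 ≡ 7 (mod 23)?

(7|23)
  = -(23|7)    [QR: both ≡ 3 mod 4, sign flips]
  = -(2|7)    [23 ≡ 2 mod 7]
  = -(1|7)    [7 ≡ 7 mod 8 ⇒ (2|7) = +1]
  = -1    [(1|7) = 1]
(7|23) = -1, and 23 is prime, so 7 is not a quadratic residue mod 23.

no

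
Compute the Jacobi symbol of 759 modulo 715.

0

Reduce the numerator: 759 ≡ 44 (mod 715), so (759|715) = (44|715).
Factor out 2: 44 = 2^2·11. Since 715 ≡ 3 (mod 8), (2|715) = -1, and (2|715)^2 = +1. Now have (11|715).
Both 11 ≡ 3 and 715 ≡ 3 (mod 4), so reciprocity gives (11|715) = -(715|11). Reduce: 715 ≡ 0 (mod 11). Now have -(0|11).
The numerator is now 0 with denominator 11 > 1: the symbol is 0.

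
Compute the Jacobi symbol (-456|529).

(-456|529)
  = (456|529)    [529 ≡ 1 mod 4 ⇒ (-1|529) = +1]
  = (57|529)    [529 ≡ 1 mod 8 ⇒ (2|529)^3 = +1]
  = (529|57)    [QR: 57 ≡ 1 mod 4, sign kept]
  = (16|57)    [529 ≡ 16 mod 57]
  = (1|57)    [57 ≡ 1 mod 8 ⇒ (2|57)^4 = +1]
  = 1    [(1|57) = 1]

1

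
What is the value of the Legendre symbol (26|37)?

(26|37)
  = -(13|37)    [37 ≡ 5 mod 8 ⇒ (2|37) = -1]
  = -(37|13)    [QR: 13 ≡ 1 mod 4, sign kept]
  = -(11|13)    [37 ≡ 11 mod 13]
  = -(13|11)    [QR: 13 ≡ 1 mod 4, sign kept]
  = -(2|11)    [13 ≡ 2 mod 11]
  = (1|11)    [11 ≡ 3 mod 8 ⇒ (2|11) = -1]
  = 1    [(1|11) = 1]

1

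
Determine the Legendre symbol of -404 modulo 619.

-1

(-404/619)
  = (215/619)    [-404 ≡ 215 mod 619]
  = -(619/215)    [QR: both ≡ 3 mod 4, sign flips]
  = -(189/215)    [619 ≡ 189 mod 215]
  = -(215/189)    [QR: 189 ≡ 1 mod 4, sign kept]
  = -(26/189)    [215 ≡ 26 mod 189]
  = (13/189)    [189 ≡ 5 mod 8 ⇒ (2/189) = -1]
  = (189/13)    [QR: 13 ≡ 1 mod 4, sign kept]
  = (7/13)    [189 ≡ 7 mod 13]
  = (13/7)    [QR: 13 ≡ 1 mod 4, sign kept]
  = (6/7)    [13 ≡ 6 mod 7]
  = (3/7)    [7 ≡ 7 mod 8 ⇒ (2/7) = +1]
  = -(7/3)    [QR: both ≡ 3 mod 4, sign flips]
  = -(1/3)    [7 ≡ 1 mod 3]
  = -1    [(1/3) = 1]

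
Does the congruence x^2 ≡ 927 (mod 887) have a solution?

Reduce the numerator: 927 ≡ 40 (mod 887), so (927/887) = (40/887).
Factor out 2: 40 = 2^3·5. Since 887 ≡ 7 (mod 8), (2/887) = +1, and (2/887)^3 = +1. Now have (5/887).
5 ≡ 1 (mod 4), so quadratic reciprocity gives (5/887) = (887/5). Reduce: 887 ≡ 2 (mod 5). Now have (2/5).
Factor out 2: 2 = 2. Since 5 ≡ 5 (mod 8), (2/5) = -1. Now have -(1/5).
(1/5) = 1. Collecting the sign factors: -1.
(927/887) = -1, and 887 is prime, so 927 is not a quadratic residue mod 887.

no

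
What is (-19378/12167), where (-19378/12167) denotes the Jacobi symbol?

(-19378/12167)
  = (4956/12167)    [-19378 ≡ 4956 mod 12167]
  = (1239/12167)    [12167 ≡ 7 mod 8 ⇒ (2/12167)^2 = +1]
  = -(12167/1239)    [QR: both ≡ 3 mod 4, sign flips]
  = -(1016/1239)    [12167 ≡ 1016 mod 1239]
  = -(127/1239)    [1239 ≡ 7 mod 8 ⇒ (2/1239)^3 = +1]
  = (1239/127)    [QR: both ≡ 3 mod 4, sign flips]
  = (96/127)    [1239 ≡ 96 mod 127]
  = (3/127)    [127 ≡ 7 mod 8 ⇒ (2/127)^5 = +1]
  = -(127/3)    [QR: both ≡ 3 mod 4, sign flips]
  = -(1/3)    [127 ≡ 1 mod 3]
  = -1    [(1/3) = 1]

-1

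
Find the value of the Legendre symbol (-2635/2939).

Reduce the numerator: -2635 ≡ 304 (mod 2939), so (-2635/2939) = (304/2939).
Factor out 2: 304 = 2^4·19. Since 2939 ≡ 3 (mod 8), (2/2939) = -1, and (2/2939)^4 = +1. Now have (19/2939).
Both 19 ≡ 3 and 2939 ≡ 3 (mod 4), so reciprocity gives (19/2939) = -(2939/19). Reduce: 2939 ≡ 13 (mod 19). Now have -(13/19).
13 ≡ 1 (mod 4), so quadratic reciprocity gives (13/19) = (19/13). Reduce: 19 ≡ 6 (mod 13). Now have -(6/13).
Factor out 2: 6 = 2·3. Since 13 ≡ 5 (mod 8), (2/13) = -1. Now have (3/13).
13 ≡ 1 (mod 4), so quadratic reciprocity gives (3/13) = (13/3). Reduce: 13 ≡ 1 (mod 3). Now have (1/3).
(1/3) = 1. Collecting the sign factors: 1.

1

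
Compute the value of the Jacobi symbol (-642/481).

(-642/481)
  = (320/481)    [-642 ≡ 320 mod 481]
  = (5/481)    [481 ≡ 1 mod 8 ⇒ (2/481)^6 = +1]
  = (481/5)    [QR: 5 ≡ 1 mod 4, sign kept]
  = (1/5)    [481 ≡ 1 mod 5]
  = 1    [(1/5) = 1]

1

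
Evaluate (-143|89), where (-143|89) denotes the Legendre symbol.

(-143|89)
  = (35|89)    [-143 ≡ 35 mod 89]
  = (89|35)    [QR: 89 ≡ 1 mod 4, sign kept]
  = (19|35)    [89 ≡ 19 mod 35]
  = -(35|19)    [QR: both ≡ 3 mod 4, sign flips]
  = -(16|19)    [35 ≡ 16 mod 19]
  = -(1|19)    [19 ≡ 3 mod 8 ⇒ (2|19)^4 = +1]
  = -1    [(1|19) = 1]

-1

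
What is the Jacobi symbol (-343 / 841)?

Pull out -1: (-343 / 841) = (-1 / 841)·(343 / 841). Since 841 ≡ 1 (mod 4), (-1 / 841) = +1. Now have (343 / 841).
841 ≡ 1 (mod 4), so quadratic reciprocity gives (343 / 841) = (841 / 343). Reduce: 841 ≡ 155 (mod 343). Now have (155 / 343).
Both 155 ≡ 3 and 343 ≡ 3 (mod 4), so reciprocity gives (155 / 343) = -(343 / 155). Reduce: 343 ≡ 33 (mod 155). Now have -(33 / 155).
33 ≡ 1 (mod 4), so quadratic reciprocity gives (33 / 155) = (155 / 33). Reduce: 155 ≡ 23 (mod 33). Now have -(23 / 33).
33 ≡ 1 (mod 4), so quadratic reciprocity gives (23 / 33) = (33 / 23). Reduce: 33 ≡ 10 (mod 23). Now have -(10 / 23).
Factor out 2: 10 = 2·5. Since 23 ≡ 7 (mod 8), (2 / 23) = +1. Now have -(5 / 23).
5 ≡ 1 (mod 4), so quadratic reciprocity gives (5 / 23) = (23 / 5). Reduce: 23 ≡ 3 (mod 5). Now have -(3 / 5).
5 ≡ 1 (mod 4), so quadratic reciprocity gives (3 / 5) = (5 / 3). Reduce: 5 ≡ 2 (mod 3). Now have -(2 / 3).
Factor out 2: 2 = 2. Since 3 ≡ 3 (mod 8), (2 / 3) = -1. Now have (1 / 3).
(1 / 3) = 1. Collecting the sign factors: 1.

1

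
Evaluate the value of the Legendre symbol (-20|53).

-1

(-20|53)
  = (33|53)    [-20 ≡ 33 mod 53]
  = (53|33)    [QR: 33 ≡ 1 mod 4, sign kept]
  = (20|33)    [53 ≡ 20 mod 33]
  = (5|33)    [33 ≡ 1 mod 8 ⇒ (2|33)^2 = +1]
  = (33|5)    [QR: 5 ≡ 1 mod 4, sign kept]
  = (3|5)    [33 ≡ 3 mod 5]
  = (5|3)    [QR: 5 ≡ 1 mod 4, sign kept]
  = (2|3)    [5 ≡ 2 mod 3]
  = -(1|3)    [3 ≡ 3 mod 8 ⇒ (2|3) = -1]
  = -1    [(1|3) = 1]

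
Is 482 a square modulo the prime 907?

Factor out 2: 482 = 2·241. Since 907 ≡ 3 (mod 8), (2/907) = -1. Now have -(241/907).
241 ≡ 1 (mod 4), so quadratic reciprocity gives (241/907) = (907/241). Reduce: 907 ≡ 184 (mod 241). Now have -(184/241).
Factor out 2: 184 = 2^3·23. Since 241 ≡ 1 (mod 8), (2/241) = +1, and (2/241)^3 = +1. Now have -(23/241).
241 ≡ 1 (mod 4), so quadratic reciprocity gives (23/241) = (241/23). Reduce: 241 ≡ 11 (mod 23). Now have -(11/23).
Both 11 ≡ 3 and 23 ≡ 3 (mod 4), so reciprocity gives (11/23) = -(23/11). Reduce: 23 ≡ 1 (mod 11). Now have (1/11).
(1/11) = 1. Collecting the sign factors: 1.
The Legendre symbol is 1, so x^2 ≡ 482 (mod 907) has solution.

yes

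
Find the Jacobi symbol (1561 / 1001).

Reduce the numerator: 1561 ≡ 560 (mod 1001), so (1561 / 1001) = (560 / 1001).
Factor out 2: 560 = 2^4·35. Since 1001 ≡ 1 (mod 8), (2 / 1001) = +1, and (2 / 1001)^4 = +1. Now have (35 / 1001).
1001 ≡ 1 (mod 4), so quadratic reciprocity gives (35 / 1001) = (1001 / 35). Reduce: 1001 ≡ 21 (mod 35). Now have (21 / 35).
21 ≡ 1 (mod 4), so quadratic reciprocity gives (21 / 35) = (35 / 21). Reduce: 35 ≡ 14 (mod 21). Now have (14 / 21).
Factor out 2: 14 = 2·7. Since 21 ≡ 5 (mod 8), (2 / 21) = -1. Now have -(7 / 21).
21 ≡ 1 (mod 4), so quadratic reciprocity gives (7 / 21) = (21 / 7). Reduce: 21 ≡ 0 (mod 7). Now have -(0 / 7).
The numerator is now 0 with denominator 7 > 1: the symbol is 0.

0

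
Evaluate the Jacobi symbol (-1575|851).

1

(-1575|851)
  = -(1575|851)    [851 ≡ 3 mod 4 ⇒ (-1|851) = -1]
  = -(724|851)    [1575 ≡ 724 mod 851]
  = -(181|851)    [851 ≡ 3 mod 8 ⇒ (2|851)^2 = +1]
  = -(851|181)    [QR: 181 ≡ 1 mod 4, sign kept]
  = -(127|181)    [851 ≡ 127 mod 181]
  = -(181|127)    [QR: 181 ≡ 1 mod 4, sign kept]
  = -(54|127)    [181 ≡ 54 mod 127]
  = -(27|127)    [127 ≡ 7 mod 8 ⇒ (2|127) = +1]
  = (127|27)    [QR: both ≡ 3 mod 4, sign flips]
  = (19|27)    [127 ≡ 19 mod 27]
  = -(27|19)    [QR: both ≡ 3 mod 4, sign flips]
  = -(8|19)    [27 ≡ 8 mod 19]
  = (1|19)    [19 ≡ 3 mod 8 ⇒ (2|19)^3 = -1]
  = 1    [(1|19) = 1]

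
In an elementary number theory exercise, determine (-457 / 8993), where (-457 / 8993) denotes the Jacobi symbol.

1

Pull out -1: (-457 / 8993) = (-1 / 8993)·(457 / 8993). Since 8993 ≡ 1 (mod 4), (-1 / 8993) = +1. Now have (457 / 8993).
457 ≡ 1 (mod 4), so quadratic reciprocity gives (457 / 8993) = (8993 / 457). Reduce: 8993 ≡ 310 (mod 457). Now have (310 / 457).
Factor out 2: 310 = 2·155. Since 457 ≡ 1 (mod 8), (2 / 457) = +1. Now have (155 / 457).
457 ≡ 1 (mod 4), so quadratic reciprocity gives (155 / 457) = (457 / 155). Reduce: 457 ≡ 147 (mod 155). Now have (147 / 155).
Both 147 ≡ 3 and 155 ≡ 3 (mod 4), so reciprocity gives (147 / 155) = -(155 / 147). Reduce: 155 ≡ 8 (mod 147). Now have -(8 / 147).
Factor out 2: 8 = 2^3. Since 147 ≡ 3 (mod 8), (2 / 147) = -1, and (2 / 147)^3 = -1. Now have (1 / 147).
(1 / 147) = 1. Collecting the sign factors: 1.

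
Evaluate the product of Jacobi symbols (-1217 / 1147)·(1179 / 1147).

By multiplicativity, (-1217·1179 / 1147) = (-1217 / 1147)·(1179 / 1147).
First factor (-1217 / 1147):
Pull out -1: (-1217 / 1147) = (-1 / 1147)·(1217 / 1147). Since 1147 ≡ 3 (mod 4), (-1 / 1147) = -1. Now have -(1217 / 1147).
Reduce the numerator: 1217 ≡ 70 (mod 1147), so (1217 / 1147) = (70 / 1147).
Factor out 2: 70 = 2·35. Since 1147 ≡ 3 (mod 8), (2 / 1147) = -1. Now have (35 / 1147).
Both 35 ≡ 3 and 1147 ≡ 3 (mod 4), so reciprocity gives (35 / 1147) = -(1147 / 35). Reduce: 1147 ≡ 27 (mod 35). Now have -(27 / 35).
Both 27 ≡ 3 and 35 ≡ 3 (mod 4), so reciprocity gives (27 / 35) = -(35 / 27). Reduce: 35 ≡ 8 (mod 27). Now have (8 / 27).
Factor out 2: 8 = 2^3. Since 27 ≡ 3 (mod 8), (2 / 27) = -1, and (2 / 27)^3 = -1. Now have -(1 / 27).
(1 / 27) = 1. Collecting the sign factors: -1.
Second factor (1179 / 1147):
Reduce the numerator: 1179 ≡ 32 (mod 1147), so (1179 / 1147) = (32 / 1147).
Factor out 2: 32 = 2^5. Since 1147 ≡ 3 (mod 8), (2 / 1147) = -1, and (2 / 1147)^5 = -1. Now have -(1 / 1147).
(1 / 1147) = 1. Collecting the sign factors: -1.
Product: (-1)·(-1) = 1.

1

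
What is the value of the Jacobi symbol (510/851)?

Factor out 2: 510 = 2·255. Since 851 ≡ 3 (mod 8), (2/851) = -1. Now have -(255/851).
Both 255 ≡ 3 and 851 ≡ 3 (mod 4), so reciprocity gives (255/851) = -(851/255). Reduce: 851 ≡ 86 (mod 255). Now have (86/255).
Factor out 2: 86 = 2·43. Since 255 ≡ 7 (mod 8), (2/255) = +1. Now have (43/255).
Both 43 ≡ 3 and 255 ≡ 3 (mod 4), so reciprocity gives (43/255) = -(255/43). Reduce: 255 ≡ 40 (mod 43). Now have -(40/43).
Factor out 2: 40 = 2^3·5. Since 43 ≡ 3 (mod 8), (2/43) = -1, and (2/43)^3 = -1. Now have (5/43).
5 ≡ 1 (mod 4), so quadratic reciprocity gives (5/43) = (43/5). Reduce: 43 ≡ 3 (mod 5). Now have (3/5).
5 ≡ 1 (mod 4), so quadratic reciprocity gives (3/5) = (5/3). Reduce: 5 ≡ 2 (mod 3). Now have (2/3).
Factor out 2: 2 = 2. Since 3 ≡ 3 (mod 8), (2/3) = -1. Now have -(1/3).
(1/3) = 1. Collecting the sign factors: -1.

-1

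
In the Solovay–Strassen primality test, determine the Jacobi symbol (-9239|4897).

1

(-9239|4897)
  = (9239|4897)    [4897 ≡ 1 mod 4 ⇒ (-1|4897) = +1]
  = (4342|4897)    [9239 ≡ 4342 mod 4897]
  = (2171|4897)    [4897 ≡ 1 mod 8 ⇒ (2|4897) = +1]
  = (4897|2171)    [QR: 4897 ≡ 1 mod 4, sign kept]
  = (555|2171)    [4897 ≡ 555 mod 2171]
  = -(2171|555)    [QR: both ≡ 3 mod 4, sign flips]
  = -(506|555)    [2171 ≡ 506 mod 555]
  = (253|555)    [555 ≡ 3 mod 8 ⇒ (2|555) = -1]
  = (555|253)    [QR: 253 ≡ 1 mod 4, sign kept]
  = (49|253)    [555 ≡ 49 mod 253]
  = (253|49)    [QR: 49 ≡ 1 mod 4, sign kept]
  = (8|49)    [253 ≡ 8 mod 49]
  = (1|49)    [49 ≡ 1 mod 8 ⇒ (2|49)^3 = +1]
  = 1    [(1|49) = 1]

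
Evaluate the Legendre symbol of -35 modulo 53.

-1

(-35/53)
  = (35/53)    [53 ≡ 1 mod 4 ⇒ (-1/53) = +1]
  = (53/35)    [QR: 53 ≡ 1 mod 4, sign kept]
  = (18/35)    [53 ≡ 18 mod 35]
  = -(9/35)    [35 ≡ 3 mod 8 ⇒ (2/35) = -1]
  = -(35/9)    [QR: 9 ≡ 1 mod 4, sign kept]
  = -(8/9)    [35 ≡ 8 mod 9]
  = -(1/9)    [9 ≡ 1 mod 8 ⇒ (2/9)^3 = +1]
  = -1    [(1/9) = 1]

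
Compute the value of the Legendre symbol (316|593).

1

Factor out 2: 316 = 2^2·79. Since 593 ≡ 1 (mod 8), (2|593) = +1, and (2|593)^2 = +1. Now have (79|593).
593 ≡ 1 (mod 4), so quadratic reciprocity gives (79|593) = (593|79). Reduce: 593 ≡ 40 (mod 79). Now have (40|79).
Factor out 2: 40 = 2^3·5. Since 79 ≡ 7 (mod 8), (2|79) = +1, and (2|79)^3 = +1. Now have (5|79).
5 ≡ 1 (mod 4), so quadratic reciprocity gives (5|79) = (79|5). Reduce: 79 ≡ 4 (mod 5). Now have (4|5).
Factor out 2: 4 = 2^2. Since 5 ≡ 5 (mod 8), (2|5) = -1, and (2|5)^2 = +1. Now have (1|5).
(1|5) = 1. Collecting the sign factors: 1.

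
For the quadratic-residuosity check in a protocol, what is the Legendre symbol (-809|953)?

1

(-809|953)
  = (144|953)    [-809 ≡ 144 mod 953]
  = (9|953)    [953 ≡ 1 mod 8 ⇒ (2|953)^4 = +1]
  = (953|9)    [QR: 9 ≡ 1 mod 4, sign kept]
  = (8|9)    [953 ≡ 8 mod 9]
  = (1|9)    [9 ≡ 1 mod 8 ⇒ (2|9)^3 = +1]
  = 1    [(1|9) = 1]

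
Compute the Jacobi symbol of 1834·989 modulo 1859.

1

By multiplicativity, (1834·989 / 1859) = (1834 / 1859)·(989 / 1859).
First factor (1834 / 1859):
(1834 / 1859)
  = -(917 / 1859)    [1859 ≡ 3 mod 8 ⇒ (2 / 1859) = -1]
  = -(1859 / 917)    [QR: 917 ≡ 1 mod 4, sign kept]
  = -(25 / 917)    [1859 ≡ 25 mod 917]
  = -(917 / 25)    [QR: 25 ≡ 1 mod 4, sign kept]
  = -(17 / 25)    [917 ≡ 17 mod 25]
  = -(25 / 17)    [QR: 17 ≡ 1 mod 4, sign kept]
  = -(8 / 17)    [25 ≡ 8 mod 17]
  = -(1 / 17)    [17 ≡ 1 mod 8 ⇒ (2 / 17)^3 = +1]
  = -1    [(1 / 17) = 1]
Second factor (989 / 1859):
(989 / 1859)
  = (1859 / 989)    [QR: 989 ≡ 1 mod 4, sign kept]
  = (870 / 989)    [1859 ≡ 870 mod 989]
  = -(435 / 989)    [989 ≡ 5 mod 8 ⇒ (2 / 989) = -1]
  = -(989 / 435)    [QR: 989 ≡ 1 mod 4, sign kept]
  = -(119 / 435)    [989 ≡ 119 mod 435]
  = (435 / 119)    [QR: both ≡ 3 mod 4, sign flips]
  = (78 / 119)    [435 ≡ 78 mod 119]
  = (39 / 119)    [119 ≡ 7 mod 8 ⇒ (2 / 119) = +1]
  = -(119 / 39)    [QR: both ≡ 3 mod 4, sign flips]
  = -(2 / 39)    [119 ≡ 2 mod 39]
  = -(1 / 39)    [39 ≡ 7 mod 8 ⇒ (2 / 39) = +1]
  = -1    [(1 / 39) = 1]
Product: (-1)·(-1) = 1.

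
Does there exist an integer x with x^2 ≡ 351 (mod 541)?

no

(351/541)
  = (541/351)    [QR: 541 ≡ 1 mod 4, sign kept]
  = (190/351)    [541 ≡ 190 mod 351]
  = (95/351)    [351 ≡ 7 mod 8 ⇒ (2/351) = +1]
  = -(351/95)    [QR: both ≡ 3 mod 4, sign flips]
  = -(66/95)    [351 ≡ 66 mod 95]
  = -(33/95)    [95 ≡ 7 mod 8 ⇒ (2/95) = +1]
  = -(95/33)    [QR: 33 ≡ 1 mod 4, sign kept]
  = -(29/33)    [95 ≡ 29 mod 33]
  = -(33/29)    [QR: 29 ≡ 1 mod 4, sign kept]
  = -(4/29)    [33 ≡ 4 mod 29]
  = -(1/29)    [29 ≡ 5 mod 8 ⇒ (2/29)^2 = +1]
  = -1    [(1/29) = 1]
The Legendre symbol is -1, so x^2 ≡ 351 (mod 541) has no solution.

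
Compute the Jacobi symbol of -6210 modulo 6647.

0

Pull out -1: (-6210/6647) = (-1/6647)·(6210/6647). Since 6647 ≡ 3 (mod 4), (-1/6647) = -1. Now have -(6210/6647).
Factor out 2: 6210 = 2·3105. Since 6647 ≡ 7 (mod 8), (2/6647) = +1. Now have -(3105/6647).
3105 ≡ 1 (mod 4), so quadratic reciprocity gives (3105/6647) = (6647/3105). Reduce: 6647 ≡ 437 (mod 3105). Now have -(437/3105).
437 ≡ 1 (mod 4), so quadratic reciprocity gives (437/3105) = (3105/437). Reduce: 3105 ≡ 46 (mod 437). Now have -(46/437).
Factor out 2: 46 = 2·23. Since 437 ≡ 5 (mod 8), (2/437) = -1. Now have (23/437).
437 ≡ 1 (mod 4), so quadratic reciprocity gives (23/437) = (437/23). Reduce: 437 ≡ 0 (mod 23). Now have (0/23).
The numerator is now 0 with denominator 23 > 1: the symbol is 0.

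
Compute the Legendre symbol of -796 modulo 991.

Pull out -1: (-796/991) = (-1/991)·(796/991). Since 991 ≡ 3 (mod 4), (-1/991) = -1. Now have -(796/991).
Factor out 2: 796 = 2^2·199. Since 991 ≡ 7 (mod 8), (2/991) = +1, and (2/991)^2 = +1. Now have -(199/991).
Both 199 ≡ 3 and 991 ≡ 3 (mod 4), so reciprocity gives (199/991) = -(991/199). Reduce: 991 ≡ 195 (mod 199). Now have (195/199).
Both 195 ≡ 3 and 199 ≡ 3 (mod 4), so reciprocity gives (195/199) = -(199/195). Reduce: 199 ≡ 4 (mod 195). Now have -(4/195).
Factor out 2: 4 = 2^2. Since 195 ≡ 3 (mod 8), (2/195) = -1, and (2/195)^2 = +1. Now have -(1/195).
(1/195) = 1. Collecting the sign factors: -1.

-1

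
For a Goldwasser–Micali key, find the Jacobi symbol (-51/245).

1

(-51/245)
  = (51/245)    [245 ≡ 1 mod 4 ⇒ (-1/245) = +1]
  = (245/51)    [QR: 245 ≡ 1 mod 4, sign kept]
  = (41/51)    [245 ≡ 41 mod 51]
  = (51/41)    [QR: 41 ≡ 1 mod 4, sign kept]
  = (10/41)    [51 ≡ 10 mod 41]
  = (5/41)    [41 ≡ 1 mod 8 ⇒ (2/41) = +1]
  = (41/5)    [QR: 5 ≡ 1 mod 4, sign kept]
  = (1/5)    [41 ≡ 1 mod 5]
  = 1    [(1/5) = 1]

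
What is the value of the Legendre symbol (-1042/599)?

1

(-1042/599)
  = (156/599)    [-1042 ≡ 156 mod 599]
  = (39/599)    [599 ≡ 7 mod 8 ⇒ (2/599)^2 = +1]
  = -(599/39)    [QR: both ≡ 3 mod 4, sign flips]
  = -(14/39)    [599 ≡ 14 mod 39]
  = -(7/39)    [39 ≡ 7 mod 8 ⇒ (2/39) = +1]
  = (39/7)    [QR: both ≡ 3 mod 4, sign flips]
  = (4/7)    [39 ≡ 4 mod 7]
  = (1/7)    [7 ≡ 7 mod 8 ⇒ (2/7)^2 = +1]
  = 1    [(1/7) = 1]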